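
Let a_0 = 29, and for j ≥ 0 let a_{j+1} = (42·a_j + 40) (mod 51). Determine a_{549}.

25

Computing terms: a_0 = 29; a_1 = 34; a_2 = 40; a_3 = 37; a_4 = 13; a_5 = 25; a_6 = 19; a_7 = 22; a_8 = 46; a_9 = 34.
Since a_9 = a_1 = 34, the sequence is eventually periodic: after a pre-period of length 1 it cycles with period 8.
For j ≥ 1, a_j depends only on (j - 1) mod 8. (549 - 1) mod 8 = 4, so a_{549} = a_5 = 25.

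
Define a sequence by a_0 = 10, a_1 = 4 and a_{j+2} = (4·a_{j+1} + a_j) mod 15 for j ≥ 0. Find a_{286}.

We have a_0 = 10,  a_1 = 4,  a_2 = 11,  a_3 = 3,  a_4 = 8,  a_5 = 5,  a_6 = 13,  a_7 = 12,  a_8 = 1,  a_9 = 1,  a_{10} = 5,  a_{11} = 6,  a_{12} = 14,  a_{13} = 2,  a_{14} = 7,  a_{15} = 0,  a_{16} = 7,  a_{17} = 13,  a_{18} = 14,  a_{19} = 9,  a_{20} = 5,  a_{21} = 14,  a_{22} = 1,  a_{23} = 3,  a_{24} = 13,  a_{25} = 10,  a_{26} = 8,  a_{27} = 12,  a_{28} = 11,  a_{29} = 11,  a_{30} = 10,  a_{31} = 6,  a_{32} = 4,  a_{33} = 7,  a_{34} = 2,  a_{35} = 0,  a_{36} = 2,  a_{37} = 8,  a_{38} = 4,  a_{39} = 9,  a_{40} = 10,  a_{41} = 4.
Since (a_{40}, a_{41}) = (a_0, a_1) = (10, 4) (two consecutive terms determine the rest), the sequence is periodic with period 40.
(286 - 0) mod 40 = 6, so a_{286} = a_6 = 13.

13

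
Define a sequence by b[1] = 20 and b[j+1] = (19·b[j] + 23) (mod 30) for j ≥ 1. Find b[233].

10

Listing terms: b[1] = 20; b[2] = 13; b[3] = 0; b[4] = 23; b[5] = 10; b[6] = 3; b[7] = 20.
The sequence repeats with period 6.
(233 - 1) mod 6 = 4, so b[233] = b[5] = 10.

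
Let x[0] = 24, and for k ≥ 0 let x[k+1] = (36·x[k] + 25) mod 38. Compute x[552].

We have x[0] = 24,  x[1] = 15,  x[2] = 33,  x[3] = 35,  x[4] = 31,  x[5] = 1,  x[6] = 23,  x[7] = 17,  x[8] = 29,  x[9] = 5,  x[10] = 15.
Since x[10] = x[1] = 15, the sequence is eventually periodic: after a pre-period of length 1 it cycles with period 9.
For k ≥ 1, x[k] depends only on (k - 1) mod 9. (552 - 1) mod 9 = 2, so x[552] = x[3] = 35.

35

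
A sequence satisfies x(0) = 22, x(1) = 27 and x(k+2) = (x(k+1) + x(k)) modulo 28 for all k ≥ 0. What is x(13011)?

Listing terms: x(0) = 22,  x(1) = 27,  x(2) = 21,  x(3) = 20,  x(4) = 13,  x(5) = 5,  x(6) = 18,  x(7) = 23,  x(8) = 13,  x(9) = 8,  x(10) = 21,  x(11) = 1,  x(12) = 22,  x(13) = 23,  x(14) = 17,  x(15) = 12,  x(16) = 1,  x(17) = 13,  x(18) = 14,  x(19) = 27,  x(20) = 13,  x(21) = 12,  x(22) = 25,  x(23) = 9,  x(24) = 6,  x(25) = 15,  x(26) = 21,  x(27) = 8,  x(28) = 1,  x(29) = 9,  x(30) = 10,  x(31) = 19,  x(32) = 1,  x(33) = 20,  x(34) = 21,  x(35) = 13,  x(36) = 6,  x(37) = 19,  x(38) = 25,  x(39) = 16,  x(40) = 13,  x(41) = 1,  x(42) = 14,  x(43) = 15,  x(44) = 1,  x(45) = 16,  x(46) = 17,  x(47) = 5,  x(48) = 22,  x(49) = 27.
Since (x(48), x(49)) = (x(0), x(1)) = (22, 27) (two consecutive terms determine the rest), the sequence is periodic with period 48.
So x(13011) = x(0 + ((13011-0) mod 48)) = x(3) = 20.

20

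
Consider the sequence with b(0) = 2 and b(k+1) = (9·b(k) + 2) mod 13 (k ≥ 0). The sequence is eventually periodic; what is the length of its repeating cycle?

3

Listing terms: b(0) = 2,  b(1) = 7,  b(2) = 0,  b(3) = 2.
The sequence repeats with period 3.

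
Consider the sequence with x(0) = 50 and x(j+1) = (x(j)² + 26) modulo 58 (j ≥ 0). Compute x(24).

Computing terms: x(0) = 50, x(1) = 32, x(2) = 6, x(3) = 4, x(4) = 42, x(5) = 50.
The sequence repeats with period 5.
So x(24) = x(0 + ((24-0) mod 5)) = x(4) = 42.

42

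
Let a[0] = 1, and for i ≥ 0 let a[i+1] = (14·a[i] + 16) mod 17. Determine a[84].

Computing terms: a[0] = 1,  a[1] = 13,  a[2] = 11,  a[3] = 0,  a[4] = 16,  a[5] = 2,  a[6] = 10,  a[7] = 3,  a[8] = 7,  a[9] = 12,  a[10] = 14,  a[11] = 8,  a[12] = 9,  a[13] = 6,  a[14] = 15,  a[15] = 5,  a[16] = 1.
Since a[16] = a[0] = 1, the sequence is periodic with period 16.
(84 - 0) mod 16 = 4, so a[84] = a[4] = 16.

16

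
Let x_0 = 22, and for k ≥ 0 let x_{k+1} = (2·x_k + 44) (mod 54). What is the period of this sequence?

We have x_0 = 22, x_1 = 34, x_2 = 4, x_3 = 52, x_4 = 40, x_5 = 16, x_6 = 22.
Since x_6 = x_0 = 22, the sequence is periodic with period 6.

6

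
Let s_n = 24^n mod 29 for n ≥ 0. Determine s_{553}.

Computing terms: s_0 = 1,  s_1 = 24,  s_2 = 25,  s_3 = 20,  s_4 = 16,  s_5 = 7,  s_6 = 23,  s_7 = 1.
Since s_7 = s_0 = 1, the sequence is periodic with period 7.
So s_{553} = s_{0 + ((553-0) mod 7)} = s_0 = 1.

1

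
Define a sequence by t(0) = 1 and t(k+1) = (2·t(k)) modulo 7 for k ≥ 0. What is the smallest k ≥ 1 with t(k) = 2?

1

We have t(0) = 1, t(1) = 2, t(2) = 4, t(3) = 1.
Since t(3) = t(0) = 1, the sequence is periodic with period 3.
The value 2 first appears (with k ≥ 1) at t(1).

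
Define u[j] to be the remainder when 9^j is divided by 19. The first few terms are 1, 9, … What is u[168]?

Computing terms: u[0] = 1, u[1] = 9, u[2] = 5, u[3] = 7, u[4] = 6, u[5] = 16, u[6] = 11, u[7] = 4, u[8] = 17, u[9] = 1.
The sequence repeats with period 9.
So u[168] = u[0 + ((168-0) mod 9)] = u[6] = 11.

11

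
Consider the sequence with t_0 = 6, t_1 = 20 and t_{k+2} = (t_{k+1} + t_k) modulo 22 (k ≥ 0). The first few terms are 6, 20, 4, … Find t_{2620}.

6

Computing terms: t_0 = 6; t_1 = 20; t_2 = 4; t_3 = 2; t_4 = 6; t_5 = 8; t_6 = 14; t_7 = 0; t_8 = 14; t_9 = 14; t_{10} = 6; t_{11} = 20.
The sequence repeats with period 10.
So t_{2620} = t_{0 + ((2620-0) mod 10)} = t_0 = 6.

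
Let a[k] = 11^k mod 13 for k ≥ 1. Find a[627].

5

Listing terms: a[1] = 11, a[2] = 4, a[3] = 5, a[4] = 3, a[5] = 7, a[6] = 12, a[7] = 2, a[8] = 9, a[9] = 8, a[10] = 10, a[11] = 6, a[12] = 1, a[13] = 11.
The sequence repeats with period 12.
So a[627] = a[1 + ((627-1) mod 12)] = a[3] = 5.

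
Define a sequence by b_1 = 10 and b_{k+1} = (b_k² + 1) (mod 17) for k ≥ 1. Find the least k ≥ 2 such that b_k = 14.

6

Listing terms: b_1 = 10,  b_2 = 16,  b_3 = 2,  b_4 = 5,  b_5 = 9,  b_6 = 14,  b_7 = 10.
The sequence repeats with period 6.
The value 14 first appears (with k ≥ 2) at b_6.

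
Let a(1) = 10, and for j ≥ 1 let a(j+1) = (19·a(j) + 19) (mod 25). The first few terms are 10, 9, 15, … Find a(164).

4

Listing terms: a(1) = 10, a(2) = 9, a(3) = 15, a(4) = 4, a(5) = 20, a(6) = 24, a(7) = 0, a(8) = 19, a(9) = 5, a(10) = 14, a(11) = 10.
Since a(11) = a(1) = 10, the sequence is periodic with period 10.
So a(164) = a(1 + ((164-1) mod 10)) = a(4) = 4.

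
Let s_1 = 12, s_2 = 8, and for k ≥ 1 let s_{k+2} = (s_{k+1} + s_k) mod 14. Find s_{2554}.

6

Computing terms: s_1 = 12; s_2 = 8; s_3 = 6; s_4 = 0; s_5 = 6; s_6 = 6; s_7 = 12; s_8 = 4; s_9 = 2; s_{10} = 6; s_{11} = 8; s_{12} = 0; s_{13} = 8; s_{14} = 8; s_{15} = 2; s_{16} = 10; s_{17} = 12; s_{18} = 8.
The sequence repeats with period 16.
So s_{2554} = s_{1 + ((2554-1) mod 16)} = s_{10} = 6.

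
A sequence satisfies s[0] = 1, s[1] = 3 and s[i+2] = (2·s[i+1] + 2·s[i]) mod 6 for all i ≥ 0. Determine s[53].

2

Listing terms: s[0] = 1,  s[1] = 3,  s[2] = 2,  s[3] = 4,  s[4] = 0,  s[5] = 2,  s[6] = 4.
Since (s[5], s[6]) = (s[2], s[3]) = (2, 4) (two consecutive terms determine the rest), the sequence is eventually periodic: after a pre-period of length 2 it cycles with period 3.
For i ≥ 2, s[i] depends only on (i - 2) mod 3. (53 - 2) mod 3 = 0, so s[53] = s[2] = 2.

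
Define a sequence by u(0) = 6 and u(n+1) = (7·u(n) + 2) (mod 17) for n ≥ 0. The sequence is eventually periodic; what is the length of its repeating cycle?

16

u(0) = 6,  u(1) = 10,  u(2) = 4,  u(3) = 13,  u(4) = 8,  u(5) = 7,  u(6) = 0,  u(7) = 2,  u(8) = 16,  u(9) = 12,  u(10) = 1,  u(11) = 9,  u(12) = 14,  u(13) = 15,  u(14) = 5,  u(15) = 3,  u(16) = 6.
The sequence repeats with period 16.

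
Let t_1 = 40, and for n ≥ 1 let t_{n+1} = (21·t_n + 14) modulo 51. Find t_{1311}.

47

t_1 = 40; t_2 = 38; t_3 = 47; t_4 = 32; t_5 = 23; t_6 = 38.
Since t_6 = t_2 = 38, the sequence is eventually periodic: after a pre-period of length 1 it cycles with period 4.
For n ≥ 2, t_n depends only on (n - 2) mod 4. (1311 - 2) mod 4 = 1, so t_{1311} = t_3 = 47.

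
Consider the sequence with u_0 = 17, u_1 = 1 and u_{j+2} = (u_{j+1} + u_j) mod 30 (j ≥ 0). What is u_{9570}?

3

Listing terms: u_0 = 17; u_1 = 1; u_2 = 18; u_3 = 19; u_4 = 7; u_5 = 26; u_6 = 3; u_7 = 29; u_8 = 2; u_9 = 1; u_{10} = 3; u_{11} = 4; u_{12} = 7; u_{13} = 11; u_{14} = 18; u_{15} = 29; u_{16} = 17; u_{17} = 16; u_{18} = 3; u_{19} = 19; u_{20} = 22; u_{21} = 11; u_{22} = 3; u_{23} = 14; u_{24} = 17; u_{25} = 1.
The sequence repeats with period 24.
So u_{9570} = u_{0 + ((9570-0) mod 24)} = u_{18} = 3.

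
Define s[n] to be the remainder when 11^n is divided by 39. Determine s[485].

We have s[0] = 1,  s[1] = 11,  s[2] = 4,  s[3] = 5,  s[4] = 16,  s[5] = 20,  s[6] = 25,  s[7] = 2,  s[8] = 22,  s[9] = 8,  s[10] = 10,  s[11] = 32,  s[12] = 1.
The sequence repeats with period 12.
So s[485] = s[0 + ((485-0) mod 12)] = s[5] = 20.

20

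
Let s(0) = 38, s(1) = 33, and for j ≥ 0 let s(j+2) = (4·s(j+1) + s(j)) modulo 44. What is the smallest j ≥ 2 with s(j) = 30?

Listing terms: s(0) = 38,  s(1) = 33,  s(2) = 38,  s(3) = 9,  s(4) = 30,  s(5) = 41,  s(6) = 18,  s(7) = 25,  s(8) = 30,  s(9) = 13,  s(10) = 38,  s(11) = 33.
Since (s(10), s(11)) = (s(0), s(1)) = (38, 33) (two consecutive terms determine the rest), the sequence is periodic with period 10.
The value 30 first appears (with j ≥ 2) at s(4).

4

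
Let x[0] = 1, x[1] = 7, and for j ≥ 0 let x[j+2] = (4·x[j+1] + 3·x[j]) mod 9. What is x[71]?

4

x[0] = 1, x[1] = 7, x[2] = 4, x[3] = 1, x[4] = 7.
Since (x[3], x[4]) = (x[0], x[1]) = (1, 7) (two consecutive terms determine the rest), the sequence is periodic with period 3.
So x[71] = x[0 + ((71-0) mod 3)] = x[2] = 4.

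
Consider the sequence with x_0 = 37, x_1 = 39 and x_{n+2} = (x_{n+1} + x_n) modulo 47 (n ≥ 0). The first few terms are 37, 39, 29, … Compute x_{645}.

24

x_0 = 37; x_1 = 39; x_2 = 29; x_3 = 21; x_4 = 3; x_5 = 24; x_6 = 27; x_7 = 4; x_8 = 31; x_9 = 35; x_{10} = 19; x_{11} = 7; x_{12} = 26; x_{13} = 33; x_{14} = 12; x_{15} = 45; x_{16} = 10; x_{17} = 8; x_{18} = 18; x_{19} = 26; x_{20} = 44; x_{21} = 23; x_{22} = 20; x_{23} = 43; x_{24} = 16; x_{25} = 12; x_{26} = 28; x_{27} = 40; x_{28} = 21; x_{29} = 14; x_{30} = 35; x_{31} = 2; x_{32} = 37; x_{33} = 39.
The sequence repeats with period 32.
So x_{645} = x_{0 + ((645-0) mod 32)} = x_5 = 24.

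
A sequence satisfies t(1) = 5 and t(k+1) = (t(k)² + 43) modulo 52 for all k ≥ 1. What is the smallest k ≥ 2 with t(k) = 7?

5

Listing terms: t(1) = 5, t(2) = 16, t(3) = 39, t(4) = 4, t(5) = 7, t(6) = 40, t(7) = 31, t(8) = 16.
Since t(8) = t(2) = 16, the sequence is eventually periodic: after a pre-period of length 1 it cycles with period 6.
The value 7 first appears (with k ≥ 2) at t(5).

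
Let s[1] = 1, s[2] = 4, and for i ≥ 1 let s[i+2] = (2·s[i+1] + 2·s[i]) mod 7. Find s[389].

Computing terms: s[1] = 1; s[2] = 4; s[3] = 3; s[4] = 0; s[5] = 6; s[6] = 5; s[7] = 1; s[8] = 5; s[9] = 5; s[10] = 6; s[11] = 1; s[12] = 0; s[13] = 2; s[14] = 4; s[15] = 5; s[16] = 4; s[17] = 4; s[18] = 2; s[19] = 5; s[20] = 0; s[21] = 3; s[22] = 6; s[23] = 4; s[24] = 6; s[25] = 6; s[26] = 3; s[27] = 4; s[28] = 0; s[29] = 1; s[30] = 2; s[31] = 6; s[32] = 2; s[33] = 2; s[34] = 1; s[35] = 6; s[36] = 0; s[37] = 5; s[38] = 3; s[39] = 2; s[40] = 3; s[41] = 3; s[42] = 5; s[43] = 2; s[44] = 0; s[45] = 4; s[46] = 1; s[47] = 3; s[48] = 1; s[49] = 1; s[50] = 4.
The sequence repeats with period 48.
(389 - 1) mod 48 = 4, so s[389] = s[5] = 6.

6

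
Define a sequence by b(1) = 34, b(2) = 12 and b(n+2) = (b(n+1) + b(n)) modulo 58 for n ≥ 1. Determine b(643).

Computing terms: b(1) = 34; b(2) = 12; b(3) = 46; b(4) = 0; b(5) = 46; b(6) = 46; b(7) = 34; b(8) = 22; b(9) = 56; b(10) = 20; b(11) = 18; b(12) = 38; b(13) = 56; b(14) = 36; b(15) = 34; b(16) = 12.
The sequence repeats with period 14.
So b(643) = b(1 + ((643-1) mod 14)) = b(13) = 56.

56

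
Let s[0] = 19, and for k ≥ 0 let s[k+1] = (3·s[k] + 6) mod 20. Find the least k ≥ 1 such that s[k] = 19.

4

We have s[0] = 19, s[1] = 3, s[2] = 15, s[3] = 11, s[4] = 19.
The sequence repeats with period 4.
The value 19 next appears (with k ≥ 1) at s[4].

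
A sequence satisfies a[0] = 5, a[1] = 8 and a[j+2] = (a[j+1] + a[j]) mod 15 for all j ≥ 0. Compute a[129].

2

a[0] = 5,  a[1] = 8,  a[2] = 13,  a[3] = 6,  a[4] = 4,  a[5] = 10,  a[6] = 14,  a[7] = 9,  a[8] = 8,  a[9] = 2,  a[10] = 10,  a[11] = 12,  a[12] = 7,  a[13] = 4,  a[14] = 11,  a[15] = 0,  a[16] = 11,  a[17] = 11,  a[18] = 7,  a[19] = 3,  a[20] = 10,  a[21] = 13,  a[22] = 8,  a[23] = 6,  a[24] = 14,  a[25] = 5,  a[26] = 4,  a[27] = 9,  a[28] = 13,  a[29] = 7,  a[30] = 5,  a[31] = 12,  a[32] = 2,  a[33] = 14,  a[34] = 1,  a[35] = 0,  a[36] = 1,  a[37] = 1,  a[38] = 2,  a[39] = 3,  a[40] = 5,  a[41] = 8.
Since (a[40], a[41]) = (a[0], a[1]) = (5, 8) (two consecutive terms determine the rest), the sequence is periodic with period 40.
So a[129] = a[0 + ((129-0) mod 40)] = a[9] = 2.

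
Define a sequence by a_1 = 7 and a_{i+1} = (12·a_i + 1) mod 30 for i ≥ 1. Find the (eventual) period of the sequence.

Computing terms: a_1 = 7,  a_2 = 25,  a_3 = 1,  a_4 = 13,  a_5 = 7.
Since a_5 = a_1 = 7, the sequence is periodic with period 4.

4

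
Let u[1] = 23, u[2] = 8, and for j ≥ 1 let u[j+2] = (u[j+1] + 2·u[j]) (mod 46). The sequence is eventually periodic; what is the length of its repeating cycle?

We have u[1] = 23,  u[2] = 8,  u[3] = 8,  u[4] = 24,  u[5] = 40,  u[6] = 42,  u[7] = 30,  u[8] = 22,  u[9] = 36,  u[10] = 34,  u[11] = 14,  u[12] = 36,  u[13] = 18,  u[14] = 44,  u[15] = 34,  u[16] = 30,  u[17] = 6,  u[18] = 20,  u[19] = 32,  u[20] = 26,  u[21] = 44,  u[22] = 4,  u[23] = 0,  u[24] = 8,  u[25] = 8.
Since (u[24], u[25]) = (u[2], u[3]) = (8, 8) (two consecutive terms determine the rest), the sequence is eventually periodic: after a pre-period of length 1 it cycles with period 22.

22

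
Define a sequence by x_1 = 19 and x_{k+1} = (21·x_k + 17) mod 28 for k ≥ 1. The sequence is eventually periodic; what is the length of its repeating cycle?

Listing terms: x_1 = 19, x_2 = 24, x_3 = 17, x_4 = 10, x_5 = 3, x_6 = 24.
Since x_6 = x_2 = 24, the sequence is eventually periodic: after a pre-period of length 1 it cycles with period 4.

4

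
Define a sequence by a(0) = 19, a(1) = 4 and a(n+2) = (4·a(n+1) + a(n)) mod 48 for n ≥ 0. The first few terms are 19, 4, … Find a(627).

We have a(0) = 19,  a(1) = 4,  a(2) = 35,  a(3) = 0,  a(4) = 35,  a(5) = 44,  a(6) = 19,  a(7) = 24,  a(8) = 19,  a(9) = 4.
The sequence repeats with period 8.
So a(627) = a(0 + ((627-0) mod 8)) = a(3) = 0.

0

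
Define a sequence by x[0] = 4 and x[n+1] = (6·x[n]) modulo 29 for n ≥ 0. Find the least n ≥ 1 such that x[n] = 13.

We have x[0] = 4,  x[1] = 24,  x[2] = 28,  x[3] = 23,  x[4] = 22,  x[5] = 16,  x[6] = 9,  x[7] = 25,  x[8] = 5,  x[9] = 1,  x[10] = 6,  x[11] = 7,  x[12] = 13,  x[13] = 20,  x[14] = 4.
Since x[14] = x[0] = 4, the sequence is periodic with period 14.
The value 13 first appears (with n ≥ 1) at x[12].

12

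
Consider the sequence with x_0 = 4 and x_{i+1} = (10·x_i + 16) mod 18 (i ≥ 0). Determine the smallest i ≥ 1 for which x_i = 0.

Computing terms: x_0 = 4,  x_1 = 2,  x_2 = 0,  x_3 = 16,  x_4 = 14,  x_5 = 12,  x_6 = 10,  x_7 = 8,  x_8 = 6,  x_9 = 4.
Since x_9 = x_0 = 4, the sequence is periodic with period 9.
The value 0 first appears (with i ≥ 1) at x_2.

2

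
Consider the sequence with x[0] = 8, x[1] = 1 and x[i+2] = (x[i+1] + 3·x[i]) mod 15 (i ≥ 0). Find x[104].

x[0] = 8, x[1] = 1, x[2] = 10, x[3] = 13, x[4] = 13, x[5] = 7, x[6] = 1, x[7] = 7, x[8] = 10, x[9] = 1, x[10] = 1, x[11] = 4, x[12] = 7, x[13] = 4, x[14] = 10, x[15] = 7, x[16] = 7, x[17] = 13, x[18] = 4, x[19] = 13, x[20] = 10, x[21] = 4, x[22] = 4, x[23] = 1, x[24] = 13, x[25] = 1, x[26] = 10.
Since (x[25], x[26]) = (x[1], x[2]) = (1, 10) (two consecutive terms determine the rest), the sequence is eventually periodic: after a pre-period of length 1 it cycles with period 24.
For i ≥ 1, x[i] depends only on (i - 1) mod 24. (104 - 1) mod 24 = 7, so x[104] = x[8] = 10.

10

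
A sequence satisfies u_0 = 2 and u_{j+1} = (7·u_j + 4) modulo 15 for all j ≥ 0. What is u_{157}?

We have u_0 = 2,  u_1 = 3,  u_2 = 10,  u_3 = 14,  u_4 = 12,  u_5 = 13,  u_6 = 5,  u_7 = 9,  u_8 = 7,  u_9 = 8,  u_{10} = 0,  u_{11} = 4,  u_{12} = 2.
The sequence repeats with period 12.
So u_{157} = u_{0 + ((157-0) mod 12)} = u_1 = 3.

3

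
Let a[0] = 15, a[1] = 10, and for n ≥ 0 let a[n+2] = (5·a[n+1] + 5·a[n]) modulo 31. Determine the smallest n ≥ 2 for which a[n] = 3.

25

a[0] = 15, a[1] = 10, a[2] = 1, a[3] = 24, a[4] = 1, a[5] = 1, a[6] = 10, a[7] = 24, a[8] = 15, a[9] = 9, a[10] = 27, a[11] = 25, a[12] = 12, a[13] = 30, a[14] = 24, a[15] = 22, a[16] = 13, a[17] = 20, a[18] = 10, a[19] = 26, a[20] = 25, a[21] = 7, a[22] = 5, a[23] = 29, a[24] = 15, a[25] = 3, a[26] = 28, a[27] = 0, a[28] = 16, a[29] = 18, a[30] = 15, a[31] = 10.
Since (a[30], a[31]) = (a[0], a[1]) = (15, 10) (two consecutive terms determine the rest), the sequence is periodic with period 30.
The value 3 first appears (with n ≥ 2) at a[25].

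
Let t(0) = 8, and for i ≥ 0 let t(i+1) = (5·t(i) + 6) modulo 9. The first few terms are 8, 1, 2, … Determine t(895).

Listing terms: t(0) = 8,  t(1) = 1,  t(2) = 2,  t(3) = 7,  t(4) = 5,  t(5) = 4,  t(6) = 8.
The sequence repeats with period 6.
(895 - 0) mod 6 = 1, so t(895) = t(1) = 1.

1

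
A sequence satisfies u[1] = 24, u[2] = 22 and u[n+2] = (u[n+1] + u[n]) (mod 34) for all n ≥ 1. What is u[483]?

14

Computing terms: u[1] = 24,  u[2] = 22,  u[3] = 12,  u[4] = 0,  u[5] = 12,  u[6] = 12,  u[7] = 24,  u[8] = 2,  u[9] = 26,  u[10] = 28,  u[11] = 20,  u[12] = 14,  u[13] = 0,  u[14] = 14,  u[15] = 14,  u[16] = 28,  u[17] = 8,  u[18] = 2,  u[19] = 10,  u[20] = 12,  u[21] = 22,  u[22] = 0,  u[23] = 22,  u[24] = 22,  u[25] = 10,  u[26] = 32,  u[27] = 8,  u[28] = 6,  u[29] = 14,  u[30] = 20,  u[31] = 0,  u[32] = 20,  u[33] = 20,  u[34] = 6,  u[35] = 26,  u[36] = 32,  u[37] = 24,  u[38] = 22.
Since (u[37], u[38]) = (u[1], u[2]) = (24, 22) (two consecutive terms determine the rest), the sequence is periodic with period 36.
(483 - 1) mod 36 = 14, so u[483] = u[15] = 14.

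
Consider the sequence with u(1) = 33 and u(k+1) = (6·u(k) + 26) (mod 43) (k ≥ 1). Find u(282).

Computing terms: u(1) = 33; u(2) = 9; u(3) = 37; u(4) = 33.
Since u(4) = u(1) = 33, the sequence is periodic with period 3.
So u(282) = u(1 + ((282-1) mod 3)) = u(3) = 37.

37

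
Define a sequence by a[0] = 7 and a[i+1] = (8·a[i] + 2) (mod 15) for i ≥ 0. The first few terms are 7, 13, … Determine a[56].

Computing terms: a[0] = 7,  a[1] = 13,  a[2] = 1,  a[3] = 10,  a[4] = 7.
Since a[4] = a[0] = 7, the sequence is periodic with period 4.
So a[56] = a[0 + ((56-0) mod 4)] = a[0] = 7.

7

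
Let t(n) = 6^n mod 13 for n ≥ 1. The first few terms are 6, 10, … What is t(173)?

2

Listing terms: t(1) = 6,  t(2) = 10,  t(3) = 8,  t(4) = 9,  t(5) = 2,  t(6) = 12,  t(7) = 7,  t(8) = 3,  t(9) = 5,  t(10) = 4,  t(11) = 11,  t(12) = 1,  t(13) = 6.
The sequence repeats with period 12.
So t(173) = t(1 + ((173-1) mod 12)) = t(5) = 2.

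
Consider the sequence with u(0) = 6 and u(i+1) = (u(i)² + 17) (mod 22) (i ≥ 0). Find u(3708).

18

Computing terms: u(0) = 6; u(1) = 9; u(2) = 10; u(3) = 7; u(4) = 0; u(5) = 17; u(6) = 20; u(7) = 21; u(8) = 18; u(9) = 11; u(10) = 6.
The sequence repeats with period 10.
(3708 - 0) mod 10 = 8, so u(3708) = u(8) = 18.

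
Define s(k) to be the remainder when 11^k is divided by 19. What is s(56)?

s(0) = 1,  s(1) = 11,  s(2) = 7,  s(3) = 1.
Since s(3) = s(0) = 1, the sequence is periodic with period 3.
(56 - 0) mod 3 = 2, so s(56) = s(2) = 7.

7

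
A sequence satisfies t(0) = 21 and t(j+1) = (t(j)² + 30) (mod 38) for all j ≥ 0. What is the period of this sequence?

3

t(0) = 21,  t(1) = 15,  t(2) = 27,  t(3) = 37,  t(4) = 31,  t(5) = 3,  t(6) = 1,  t(7) = 31.
Since t(7) = t(4) = 31, the sequence is eventually periodic: after a pre-period of length 4 it cycles with period 3.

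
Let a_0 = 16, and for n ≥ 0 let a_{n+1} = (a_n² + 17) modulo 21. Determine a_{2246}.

17

Computing terms: a_0 = 16, a_1 = 0, a_2 = 17, a_3 = 12, a_4 = 14, a_5 = 3, a_6 = 5, a_7 = 0.
Since a_7 = a_1 = 0, the sequence is eventually periodic: after a pre-period of length 1 it cycles with period 6.
For n ≥ 1, a_n depends only on (n - 1) mod 6. (2246 - 1) mod 6 = 1, so a_{2246} = a_2 = 17.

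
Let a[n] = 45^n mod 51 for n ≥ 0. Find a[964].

We have a[0] = 1, a[1] = 45, a[2] = 36, a[3] = 39, a[4] = 21, a[5] = 27, a[6] = 42, a[7] = 3, a[8] = 33, a[9] = 6, a[10] = 15, a[11] = 12, a[12] = 30, a[13] = 24, a[14] = 9, a[15] = 48, a[16] = 18, a[17] = 45.
Since a[17] = a[1] = 45, the sequence is eventually periodic: after a pre-period of length 1 it cycles with period 16.
For n ≥ 1, a[n] depends only on (n - 1) mod 16. (964 - 1) mod 16 = 3, so a[964] = a[4] = 21.

21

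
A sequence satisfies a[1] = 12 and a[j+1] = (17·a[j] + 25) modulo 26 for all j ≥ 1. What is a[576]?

13

Computing terms: a[1] = 12,  a[2] = 21,  a[3] = 18,  a[4] = 19,  a[5] = 10,  a[6] = 13,  a[7] = 12.
Since a[7] = a[1] = 12, the sequence is periodic with period 6.
(576 - 1) mod 6 = 5, so a[576] = a[6] = 13.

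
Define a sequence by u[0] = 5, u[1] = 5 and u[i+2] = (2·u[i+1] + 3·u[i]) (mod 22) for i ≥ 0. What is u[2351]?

5

We have u[0] = 5; u[1] = 5; u[2] = 3; u[3] = 21; u[4] = 7; u[5] = 11; u[6] = 21; u[7] = 9; u[8] = 15; u[9] = 13; u[10] = 5; u[11] = 5.
The sequence repeats with period 10.
(2351 - 0) mod 10 = 1, so u[2351] = u[1] = 5.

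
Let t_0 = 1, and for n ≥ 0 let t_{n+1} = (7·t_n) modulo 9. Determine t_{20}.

Computing terms: t_0 = 1, t_1 = 7, t_2 = 4, t_3 = 1.
Since t_3 = t_0 = 1, the sequence is periodic with period 3.
So t_{20} = t_{0 + ((20-0) mod 3)} = t_2 = 4.

4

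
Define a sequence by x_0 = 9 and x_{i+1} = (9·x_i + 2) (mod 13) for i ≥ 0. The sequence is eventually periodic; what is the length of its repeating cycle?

x_0 = 9; x_1 = 5; x_2 = 8; x_3 = 9.
The sequence repeats with period 3.

3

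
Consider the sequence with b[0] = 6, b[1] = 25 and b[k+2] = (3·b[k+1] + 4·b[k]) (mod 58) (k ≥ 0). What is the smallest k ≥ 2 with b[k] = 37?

b[0] = 6, b[1] = 25, b[2] = 41, b[3] = 49, b[4] = 21, b[5] = 27, b[6] = 49, b[7] = 23, b[8] = 33, b[9] = 17, b[10] = 9, b[11] = 37, b[12] = 31, b[13] = 9, b[14] = 35, b[15] = 25, b[16] = 41.
Since (b[15], b[16]) = (b[1], b[2]) = (25, 41) (two consecutive terms determine the rest), the sequence is eventually periodic: after a pre-period of length 1 it cycles with period 14.
The value 37 first appears (with k ≥ 2) at b[11].

11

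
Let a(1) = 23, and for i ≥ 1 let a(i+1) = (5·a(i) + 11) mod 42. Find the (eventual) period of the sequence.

Listing terms: a(1) = 23,  a(2) = 0,  a(3) = 11,  a(4) = 24,  a(5) = 5,  a(6) = 36,  a(7) = 23.
Since a(7) = a(1) = 23, the sequence is periodic with period 6.

6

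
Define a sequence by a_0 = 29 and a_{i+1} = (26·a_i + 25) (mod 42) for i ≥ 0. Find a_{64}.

Listing terms: a_0 = 29,  a_1 = 23,  a_2 = 35,  a_3 = 11,  a_4 = 17,  a_5 = 5,  a_6 = 29.
The sequence repeats with period 6.
(64 - 0) mod 6 = 4, so a_{64} = a_4 = 17.

17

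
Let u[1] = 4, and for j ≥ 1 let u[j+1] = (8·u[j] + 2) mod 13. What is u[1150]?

Listing terms: u[1] = 4; u[2] = 8; u[3] = 1; u[4] = 10; u[5] = 4.
Since u[5] = u[1] = 4, the sequence is periodic with period 4.
(1150 - 1) mod 4 = 1, so u[1150] = u[2] = 8.

8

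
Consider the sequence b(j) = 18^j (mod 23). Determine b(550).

1

Computing terms: b(0) = 1; b(1) = 18; b(2) = 2; b(3) = 13; b(4) = 4; b(5) = 3; b(6) = 8; b(7) = 6; b(8) = 16; b(9) = 12; b(10) = 9; b(11) = 1.
The sequence repeats with period 11.
So b(550) = b(0 + ((550-0) mod 11)) = b(0) = 1.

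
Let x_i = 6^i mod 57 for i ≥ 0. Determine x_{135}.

39

x_0 = 1, x_1 = 6, x_2 = 36, x_3 = 45, x_4 = 42, x_5 = 24, x_6 = 30, x_7 = 9, x_8 = 54, x_9 = 39, x_{10} = 6.
Since x_{10} = x_1 = 6, the sequence is eventually periodic: after a pre-period of length 1 it cycles with period 9.
For i ≥ 1, x_i depends only on (i - 1) mod 9. (135 - 1) mod 9 = 8, so x_{135} = x_9 = 39.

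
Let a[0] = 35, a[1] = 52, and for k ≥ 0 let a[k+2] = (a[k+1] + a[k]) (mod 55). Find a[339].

17

Computing terms: a[0] = 35,  a[1] = 52,  a[2] = 32,  a[3] = 29,  a[4] = 6,  a[5] = 35,  a[6] = 41,  a[7] = 21,  a[8] = 7,  a[9] = 28,  a[10] = 35,  a[11] = 8,  a[12] = 43,  a[13] = 51,  a[14] = 39,  a[15] = 35,  a[16] = 19,  a[17] = 54,  a[18] = 18,  a[19] = 17,  a[20] = 35,  a[21] = 52.
The sequence repeats with period 20.
So a[339] = a[0 + ((339-0) mod 20)] = a[19] = 17.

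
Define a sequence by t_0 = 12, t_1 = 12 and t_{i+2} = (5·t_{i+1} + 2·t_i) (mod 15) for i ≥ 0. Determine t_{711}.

t_0 = 12,  t_1 = 12,  t_2 = 9,  t_3 = 9,  t_4 = 3,  t_5 = 3,  t_6 = 6,  t_7 = 6,  t_8 = 12,  t_9 = 12.
The sequence repeats with period 8.
So t_{711} = t_{0 + ((711-0) mod 8)} = t_7 = 6.

6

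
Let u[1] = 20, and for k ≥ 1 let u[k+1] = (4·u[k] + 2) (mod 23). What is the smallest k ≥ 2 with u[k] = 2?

u[1] = 20; u[2] = 13; u[3] = 8; u[4] = 11; u[5] = 0; u[6] = 2; u[7] = 10; u[8] = 19; u[9] = 9; u[10] = 15; u[11] = 16; u[12] = 20.
The sequence repeats with period 11.
The value 2 first appears (with k ≥ 2) at u[6].

6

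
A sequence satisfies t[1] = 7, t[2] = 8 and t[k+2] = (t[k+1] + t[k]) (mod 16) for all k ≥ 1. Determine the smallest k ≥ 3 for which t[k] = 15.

3

We have t[1] = 7, t[2] = 8, t[3] = 15, t[4] = 7, t[5] = 6, t[6] = 13, t[7] = 3, t[8] = 0, t[9] = 3, t[10] = 3, t[11] = 6, t[12] = 9, t[13] = 15, t[14] = 8, t[15] = 7, t[16] = 15, t[17] = 6, t[18] = 5, t[19] = 11, t[20] = 0, t[21] = 11, t[22] = 11, t[23] = 6, t[24] = 1, t[25] = 7, t[26] = 8.
Since (t[25], t[26]) = (t[1], t[2]) = (7, 8) (two consecutive terms determine the rest), the sequence is periodic with period 24.
The value 15 first appears (with k ≥ 3) at t[3].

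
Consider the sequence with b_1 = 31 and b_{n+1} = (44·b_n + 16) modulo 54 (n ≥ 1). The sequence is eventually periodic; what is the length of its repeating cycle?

Listing terms: b_1 = 31; b_2 = 30; b_3 = 40; b_4 = 48; b_5 = 22; b_6 = 12; b_7 = 4; b_8 = 30.
Since b_8 = b_2 = 30, the sequence is eventually periodic: after a pre-period of length 1 it cycles with period 6.

6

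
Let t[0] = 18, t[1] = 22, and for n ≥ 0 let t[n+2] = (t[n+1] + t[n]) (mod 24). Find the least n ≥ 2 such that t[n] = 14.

Computing terms: t[0] = 18, t[1] = 22, t[2] = 16, t[3] = 14, t[4] = 6, t[5] = 20, t[6] = 2, t[7] = 22, t[8] = 0, t[9] = 22, t[10] = 22, t[11] = 20, t[12] = 18, t[13] = 14, t[14] = 8, t[15] = 22, t[16] = 6, t[17] = 4, t[18] = 10, t[19] = 14, t[20] = 0, t[21] = 14, t[22] = 14, t[23] = 4, t[24] = 18, t[25] = 22.
The sequence repeats with period 24.
The value 14 first appears (with n ≥ 2) at t[3].

3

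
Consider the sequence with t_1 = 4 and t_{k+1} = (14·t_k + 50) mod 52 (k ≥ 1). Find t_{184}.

t_1 = 4, t_2 = 2, t_3 = 26, t_4 = 50, t_5 = 22, t_6 = 46, t_7 = 18, t_8 = 42, t_9 = 14, t_{10} = 38, t_{11} = 10, t_{12} = 34, t_{13} = 6, t_{14} = 30, t_{15} = 2.
Since t_{15} = t_2 = 2, the sequence is eventually periodic: after a pre-period of length 1 it cycles with period 13.
For k ≥ 2, t_k depends only on (k - 2) mod 13. (184 - 2) mod 13 = 0, so t_{184} = t_2 = 2.

2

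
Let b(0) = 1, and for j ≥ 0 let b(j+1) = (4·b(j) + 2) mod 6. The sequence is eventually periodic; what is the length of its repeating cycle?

3

b(0) = 1; b(1) = 0; b(2) = 2; b(3) = 4; b(4) = 0.
Since b(4) = b(1) = 0, the sequence is eventually periodic: after a pre-period of length 1 it cycles with period 3.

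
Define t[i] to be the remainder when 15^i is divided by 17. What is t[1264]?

We have t[0] = 1,  t[1] = 15,  t[2] = 4,  t[3] = 9,  t[4] = 16,  t[5] = 2,  t[6] = 13,  t[7] = 8,  t[8] = 1.
Since t[8] = t[0] = 1, the sequence is periodic with period 8.
So t[1264] = t[0 + ((1264-0) mod 8)] = t[0] = 1.

1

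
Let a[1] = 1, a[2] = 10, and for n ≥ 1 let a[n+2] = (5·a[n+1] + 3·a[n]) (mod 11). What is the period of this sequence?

10

We have a[1] = 1; a[2] = 10; a[3] = 9; a[4] = 9; a[5] = 6; a[6] = 2; a[7] = 6; a[8] = 3; a[9] = 0; a[10] = 9; a[11] = 1; a[12] = 10.
Since (a[11], a[12]) = (a[1], a[2]) = (1, 10) (two consecutive terms determine the rest), the sequence is periodic with period 10.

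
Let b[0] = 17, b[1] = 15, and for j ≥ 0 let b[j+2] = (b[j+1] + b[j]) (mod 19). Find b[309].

Computing terms: b[0] = 17, b[1] = 15, b[2] = 13, b[3] = 9, b[4] = 3, b[5] = 12, b[6] = 15, b[7] = 8, b[8] = 4, b[9] = 12, b[10] = 16, b[11] = 9, b[12] = 6, b[13] = 15, b[14] = 2, b[15] = 17, b[16] = 0, b[17] = 17, b[18] = 17, b[19] = 15.
The sequence repeats with period 18.
So b[309] = b[0 + ((309-0) mod 18)] = b[3] = 9.

9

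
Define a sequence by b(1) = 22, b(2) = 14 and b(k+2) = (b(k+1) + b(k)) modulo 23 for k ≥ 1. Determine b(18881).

6

Computing terms: b(1) = 22; b(2) = 14; b(3) = 13; b(4) = 4; b(5) = 17; b(6) = 21; b(7) = 15; b(8) = 13; b(9) = 5; b(10) = 18; b(11) = 0; b(12) = 18; b(13) = 18; b(14) = 13; b(15) = 8; b(16) = 21; b(17) = 6; b(18) = 4; b(19) = 10; b(20) = 14; b(21) = 1; b(22) = 15; b(23) = 16; b(24) = 8; b(25) = 1; b(26) = 9; b(27) = 10; b(28) = 19; b(29) = 6; b(30) = 2; b(31) = 8; b(32) = 10; b(33) = 18; b(34) = 5; b(35) = 0; b(36) = 5; b(37) = 5; b(38) = 10; b(39) = 15; b(40) = 2; b(41) = 17; b(42) = 19; b(43) = 13; b(44) = 9; b(45) = 22; b(46) = 8; b(47) = 7; b(48) = 15; b(49) = 22; b(50) = 14.
The sequence repeats with period 48.
(18881 - 1) mod 48 = 16, so b(18881) = b(17) = 6.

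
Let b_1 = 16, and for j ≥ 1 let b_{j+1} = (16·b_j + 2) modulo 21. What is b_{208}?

16

b_1 = 16; b_2 = 6; b_3 = 14; b_4 = 16.
The sequence repeats with period 3.
So b_{208} = b_{1 + ((208-1) mod 3)} = b_1 = 16.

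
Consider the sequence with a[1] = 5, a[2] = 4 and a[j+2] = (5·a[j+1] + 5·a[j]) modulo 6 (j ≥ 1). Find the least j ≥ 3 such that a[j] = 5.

a[1] = 5, a[2] = 4, a[3] = 3, a[4] = 5, a[5] = 4.
Since (a[4], a[5]) = (a[1], a[2]) = (5, 4) (two consecutive terms determine the rest), the sequence is periodic with period 3.
The value 5 next appears (with j ≥ 3) at a[4].

4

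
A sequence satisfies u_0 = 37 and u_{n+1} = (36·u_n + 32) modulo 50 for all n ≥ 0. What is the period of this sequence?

Computing terms: u_0 = 37; u_1 = 14; u_2 = 36; u_3 = 28; u_4 = 40; u_5 = 22; u_6 = 24; u_7 = 46; u_8 = 38; u_9 = 0; u_{10} = 32; u_{11} = 34; u_{12} = 6; u_{13} = 48; u_{14} = 10; u_{15} = 42; u_{16} = 44; u_{17} = 16; u_{18} = 8; u_{19} = 20; u_{20} = 2; u_{21} = 4; u_{22} = 26; u_{23} = 18; u_{24} = 30; u_{25} = 12; u_{26} = 14.
Since u_{26} = u_1 = 14, the sequence is eventually periodic: after a pre-period of length 1 it cycles with period 25.

25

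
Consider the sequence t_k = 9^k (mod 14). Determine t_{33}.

1

Listing terms: t_0 = 1, t_1 = 9, t_2 = 11, t_3 = 1.
The sequence repeats with period 3.
(33 - 0) mod 3 = 0, so t_{33} = t_0 = 1.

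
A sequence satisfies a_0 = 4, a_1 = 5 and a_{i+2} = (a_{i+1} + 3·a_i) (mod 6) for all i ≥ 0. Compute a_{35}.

a_0 = 4; a_1 = 5; a_2 = 5; a_3 = 2; a_4 = 5; a_5 = 5.
Since (a_4, a_5) = (a_1, a_2) = (5, 5) (two consecutive terms determine the rest), the sequence is eventually periodic: after a pre-period of length 1 it cycles with period 3.
For i ≥ 1, a_i depends only on (i - 1) mod 3. (35 - 1) mod 3 = 1, so a_{35} = a_2 = 5.

5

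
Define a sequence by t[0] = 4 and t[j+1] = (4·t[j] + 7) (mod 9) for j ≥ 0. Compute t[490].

We have t[0] = 4, t[1] = 5, t[2] = 0, t[3] = 7, t[4] = 8, t[5] = 3, t[6] = 1, t[7] = 2, t[8] = 6, t[9] = 4.
The sequence repeats with period 9.
So t[490] = t[0 + ((490-0) mod 9)] = t[4] = 8.

8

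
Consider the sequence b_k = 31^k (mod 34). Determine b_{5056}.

Computing terms: b_0 = 1,  b_1 = 31,  b_2 = 9,  b_3 = 7,  b_4 = 13,  b_5 = 29,  b_6 = 15,  b_7 = 23,  b_8 = 33,  b_9 = 3,  b_{10} = 25,  b_{11} = 27,  b_{12} = 21,  b_{13} = 5,  b_{14} = 19,  b_{15} = 11,  b_{16} = 1.
The sequence repeats with period 16.
So b_{5056} = b_{0 + ((5056-0) mod 16)} = b_0 = 1.

1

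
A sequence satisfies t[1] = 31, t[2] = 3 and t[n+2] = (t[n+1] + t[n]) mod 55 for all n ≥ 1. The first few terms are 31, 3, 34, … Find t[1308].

t[1] = 31, t[2] = 3, t[3] = 34, t[4] = 37, t[5] = 16, t[6] = 53, t[7] = 14, t[8] = 12, t[9] = 26, t[10] = 38, t[11] = 9, t[12] = 47, t[13] = 1, t[14] = 48, t[15] = 49, t[16] = 42, t[17] = 36, t[18] = 23, t[19] = 4, t[20] = 27, t[21] = 31, t[22] = 3.
Since (t[21], t[22]) = (t[1], t[2]) = (31, 3) (two consecutive terms determine the rest), the sequence is periodic with period 20.
So t[1308] = t[1 + ((1308-1) mod 20)] = t[8] = 12.

12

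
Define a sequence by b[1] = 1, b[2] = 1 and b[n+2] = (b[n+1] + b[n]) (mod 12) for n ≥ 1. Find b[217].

1

Computing terms: b[1] = 1, b[2] = 1, b[3] = 2, b[4] = 3, b[5] = 5, b[6] = 8, b[7] = 1, b[8] = 9, b[9] = 10, b[10] = 7, b[11] = 5, b[12] = 0, b[13] = 5, b[14] = 5, b[15] = 10, b[16] = 3, b[17] = 1, b[18] = 4, b[19] = 5, b[20] = 9, b[21] = 2, b[22] = 11, b[23] = 1, b[24] = 0, b[25] = 1, b[26] = 1.
Since (b[25], b[26]) = (b[1], b[2]) = (1, 1) (two consecutive terms determine the rest), the sequence is periodic with period 24.
(217 - 1) mod 24 = 0, so b[217] = b[1] = 1.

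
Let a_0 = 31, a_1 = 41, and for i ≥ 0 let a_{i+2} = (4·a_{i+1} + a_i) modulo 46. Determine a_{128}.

31

Listing terms: a_0 = 31, a_1 = 41, a_2 = 11, a_3 = 39, a_4 = 29, a_5 = 17, a_6 = 5, a_7 = 37, a_8 = 15, a_9 = 5, a_{10} = 35, a_{11} = 7, a_{12} = 17, a_{13} = 29, a_{14} = 41, a_{15} = 9, a_{16} = 31, a_{17} = 41.
The sequence repeats with period 16.
(128 - 0) mod 16 = 0, so a_{128} = a_0 = 31.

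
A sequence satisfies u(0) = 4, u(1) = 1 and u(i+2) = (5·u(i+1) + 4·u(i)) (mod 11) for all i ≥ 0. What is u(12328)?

1

Listing terms: u(0) = 4, u(1) = 1, u(2) = 10, u(3) = 10, u(4) = 2, u(5) = 6, u(6) = 5, u(7) = 5, u(8) = 1, u(9) = 3, u(10) = 8, u(11) = 8, u(12) = 6, u(13) = 7, u(14) = 4, u(15) = 4, u(16) = 3, u(17) = 9, u(18) = 2, u(19) = 2, u(20) = 7, u(21) = 10, u(22) = 1, u(23) = 1, u(24) = 9, u(25) = 5, u(26) = 6, u(27) = 6, u(28) = 10, u(29) = 8, u(30) = 3, u(31) = 3, u(32) = 5, u(33) = 4, u(34) = 7, u(35) = 7, u(36) = 8, u(37) = 2, u(38) = 9, u(39) = 9, u(40) = 4, u(41) = 1.
The sequence repeats with period 40.
So u(12328) = u(0 + ((12328-0) mod 40)) = u(8) = 1.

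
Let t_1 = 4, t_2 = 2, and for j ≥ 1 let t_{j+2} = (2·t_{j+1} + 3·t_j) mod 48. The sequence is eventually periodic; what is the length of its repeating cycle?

Listing terms: t_1 = 4,  t_2 = 2,  t_3 = 16,  t_4 = 38,  t_5 = 28,  t_6 = 26,  t_7 = 40,  t_8 = 14,  t_9 = 4,  t_{10} = 2.
The sequence repeats with period 8.

8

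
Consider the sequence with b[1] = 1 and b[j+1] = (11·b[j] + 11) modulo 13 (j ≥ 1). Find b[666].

11

Computing terms: b[1] = 1,  b[2] = 9,  b[3] = 6,  b[4] = 12,  b[5] = 0,  b[6] = 11,  b[7] = 2,  b[8] = 7,  b[9] = 10,  b[10] = 4,  b[11] = 3,  b[12] = 5,  b[13] = 1.
The sequence repeats with period 12.
So b[666] = b[1 + ((666-1) mod 12)] = b[6] = 11.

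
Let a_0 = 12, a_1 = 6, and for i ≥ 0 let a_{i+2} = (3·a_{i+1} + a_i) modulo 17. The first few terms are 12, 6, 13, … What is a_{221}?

We have a_0 = 12,  a_1 = 6,  a_2 = 13,  a_3 = 11,  a_4 = 12,  a_5 = 13,  a_6 = 0,  a_7 = 13,  a_8 = 5,  a_9 = 11,  a_{10} = 4,  a_{11} = 6,  a_{12} = 5,  a_{13} = 4,  a_{14} = 0,  a_{15} = 4,  a_{16} = 12,  a_{17} = 6.
Since (a_{16}, a_{17}) = (a_0, a_1) = (12, 6) (two consecutive terms determine the rest), the sequence is periodic with period 16.
So a_{221} = a_{0 + ((221-0) mod 16)} = a_{13} = 4.

4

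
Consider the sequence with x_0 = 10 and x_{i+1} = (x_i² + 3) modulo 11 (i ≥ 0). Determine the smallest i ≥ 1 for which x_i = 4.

1

Computing terms: x_0 = 10; x_1 = 4; x_2 = 8; x_3 = 1; x_4 = 4.
Since x_4 = x_1 = 4, the sequence is eventually periodic: after a pre-period of length 1 it cycles with period 3.
The value 4 first appears (with i ≥ 1) at x_1.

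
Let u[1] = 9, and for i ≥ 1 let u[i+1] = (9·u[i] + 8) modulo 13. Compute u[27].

We have u[1] = 9,  u[2] = 11,  u[3] = 3,  u[4] = 9.
Since u[4] = u[1] = 9, the sequence is periodic with period 3.
(27 - 1) mod 3 = 2, so u[27] = u[3] = 3.

3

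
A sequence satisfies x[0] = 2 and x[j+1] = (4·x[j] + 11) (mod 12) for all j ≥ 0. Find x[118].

Computing terms: x[0] = 2,  x[1] = 7,  x[2] = 3,  x[3] = 11,  x[4] = 7.
Since x[4] = x[1] = 7, the sequence is eventually periodic: after a pre-period of length 1 it cycles with period 3.
For j ≥ 1, x[j] depends only on (j - 1) mod 3. (118 - 1) mod 3 = 0, so x[118] = x[1] = 7.

7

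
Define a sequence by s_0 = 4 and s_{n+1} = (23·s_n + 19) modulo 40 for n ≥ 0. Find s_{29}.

s_0 = 4; s_1 = 31; s_2 = 12; s_3 = 15; s_4 = 4.
Since s_4 = s_0 = 4, the sequence is periodic with period 4.
(29 - 0) mod 4 = 1, so s_{29} = s_1 = 31.

31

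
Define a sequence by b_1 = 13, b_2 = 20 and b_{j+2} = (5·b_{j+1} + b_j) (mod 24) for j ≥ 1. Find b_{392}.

Computing terms: b_1 = 13,  b_2 = 20,  b_3 = 17,  b_4 = 9,  b_5 = 14,  b_6 = 7,  b_7 = 1,  b_8 = 12,  b_9 = 13,  b_{10} = 5,  b_{11} = 14,  b_{12} = 3,  b_{13} = 5,  b_{14} = 4,  b_{15} = 1,  b_{16} = 9,  b_{17} = 22,  b_{18} = 23,  b_{19} = 17,  b_{20} = 12,  b_{21} = 5,  b_{22} = 13,  b_{23} = 22,  b_{24} = 3,  b_{25} = 13,  b_{26} = 20.
Since (b_{25}, b_{26}) = (b_1, b_2) = (13, 20) (two consecutive terms determine the rest), the sequence is periodic with period 24.
So b_{392} = b_{1 + ((392-1) mod 24)} = b_8 = 12.

12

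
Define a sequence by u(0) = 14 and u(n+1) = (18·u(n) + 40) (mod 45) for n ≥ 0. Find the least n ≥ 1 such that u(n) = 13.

Listing terms: u(0) = 14,  u(1) = 22,  u(2) = 31,  u(3) = 13,  u(4) = 4,  u(5) = 22.
Since u(5) = u(1) = 22, the sequence is eventually periodic: after a pre-period of length 1 it cycles with period 4.
The value 13 first appears (with n ≥ 1) at u(3).

3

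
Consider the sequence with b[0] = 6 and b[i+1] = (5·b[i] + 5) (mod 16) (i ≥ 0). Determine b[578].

4

b[0] = 6; b[1] = 3; b[2] = 4; b[3] = 9; b[4] = 2; b[5] = 15; b[6] = 0; b[7] = 5; b[8] = 14; b[9] = 11; b[10] = 12; b[11] = 1; b[12] = 10; b[13] = 7; b[14] = 8; b[15] = 13; b[16] = 6.
The sequence repeats with period 16.
So b[578] = b[0 + ((578-0) mod 16)] = b[2] = 4.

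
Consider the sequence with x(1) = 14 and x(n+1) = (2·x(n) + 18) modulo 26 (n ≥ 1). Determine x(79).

We have x(1) = 14; x(2) = 20; x(3) = 6; x(4) = 4; x(5) = 0; x(6) = 18; x(7) = 2; x(8) = 22; x(9) = 10; x(10) = 12; x(11) = 16; x(12) = 24; x(13) = 14.
The sequence repeats with period 12.
(79 - 1) mod 12 = 6, so x(79) = x(7) = 2.

2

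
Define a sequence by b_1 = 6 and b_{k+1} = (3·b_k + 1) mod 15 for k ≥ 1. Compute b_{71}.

Listing terms: b_1 = 6; b_2 = 4; b_3 = 13; b_4 = 10; b_5 = 1; b_6 = 4.
Since b_6 = b_2 = 4, the sequence is eventually periodic: after a pre-period of length 1 it cycles with period 4.
For k ≥ 2, b_k depends only on (k - 2) mod 4. (71 - 2) mod 4 = 1, so b_{71} = b_3 = 13.

13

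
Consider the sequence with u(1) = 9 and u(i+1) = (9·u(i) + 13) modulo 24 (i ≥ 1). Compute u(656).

4

Listing terms: u(1) = 9, u(2) = 22, u(3) = 19, u(4) = 16, u(5) = 13, u(6) = 10, u(7) = 7, u(8) = 4, u(9) = 1, u(10) = 22.
Since u(10) = u(2) = 22, the sequence is eventually periodic: after a pre-period of length 1 it cycles with period 8.
For i ≥ 2, u(i) depends only on (i - 2) mod 8. (656 - 2) mod 8 = 6, so u(656) = u(8) = 4.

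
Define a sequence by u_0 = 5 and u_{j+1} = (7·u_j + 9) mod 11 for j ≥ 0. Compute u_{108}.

Computing terms: u_0 = 5,  u_1 = 0,  u_2 = 9,  u_3 = 6,  u_4 = 7,  u_5 = 3,  u_6 = 8,  u_7 = 10,  u_8 = 2,  u_9 = 1,  u_{10} = 5.
Since u_{10} = u_0 = 5, the sequence is periodic with period 10.
So u_{108} = u_{0 + ((108-0) mod 10)} = u_8 = 2.

2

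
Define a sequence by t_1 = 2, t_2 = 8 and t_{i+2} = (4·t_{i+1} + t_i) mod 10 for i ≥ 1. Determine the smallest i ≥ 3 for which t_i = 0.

Listing terms: t_1 = 2,  t_2 = 8,  t_3 = 4,  t_4 = 4,  t_5 = 0,  t_6 = 4,  t_7 = 6,  t_8 = 8,  t_9 = 8,  t_{10} = 0,  t_{11} = 8,  t_{12} = 2,  t_{13} = 6,  t_{14} = 6,  t_{15} = 0,  t_{16} = 6,  t_{17} = 4,  t_{18} = 2,  t_{19} = 2,  t_{20} = 0,  t_{21} = 2,  t_{22} = 8.
The sequence repeats with period 20.
The value 0 first appears (with i ≥ 3) at t_5.

5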